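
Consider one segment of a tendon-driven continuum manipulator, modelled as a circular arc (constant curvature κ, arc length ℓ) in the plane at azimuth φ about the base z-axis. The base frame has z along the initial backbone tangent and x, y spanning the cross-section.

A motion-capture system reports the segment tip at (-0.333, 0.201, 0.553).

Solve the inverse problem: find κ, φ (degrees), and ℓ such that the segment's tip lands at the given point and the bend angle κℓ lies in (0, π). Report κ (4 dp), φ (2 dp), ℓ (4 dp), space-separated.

ρ = √(x²+y²) = √(-0.333² + 0.201²) = 0.38896
φ = atan2(y, x) mod 360° = atan2(0.201, -0.333) = 148.8847°
|p|² = ρ² + z² = 0.38896² + 0.553² = 0.45710
κ = 2ρ / |p|² = 2×0.38896 / 0.45710 = 1.70186
θ = 2·atan2(ρ, z) = 2·atan2(0.38896, 0.553) = 1.22596 rad
ℓ = θ/κ = 1.22596/1.70186 = 0.72036

1.7019 148.88 0.7204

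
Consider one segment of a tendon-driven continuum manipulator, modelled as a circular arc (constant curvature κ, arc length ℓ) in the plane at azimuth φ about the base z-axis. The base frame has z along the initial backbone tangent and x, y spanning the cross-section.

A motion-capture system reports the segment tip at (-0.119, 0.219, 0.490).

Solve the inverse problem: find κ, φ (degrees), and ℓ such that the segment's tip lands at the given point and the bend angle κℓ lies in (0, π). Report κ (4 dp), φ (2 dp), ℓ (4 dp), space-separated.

1.6494 118.52 0.5706

ρ = √(x²+y²) = √(-0.119² + 0.219²) = 0.24924
φ = atan2(y, x) mod 360° = atan2(0.219, -0.119) = 118.5187°
|p|² = ρ² + z² = 0.24924² + 0.490² = 0.30222
κ = 2ρ / |p|² = 2×0.24924 / 0.30222 = 1.64940
θ = 2·atan2(ρ, z) = 2·atan2(0.24924, 0.490) = 0.94110 rad
ℓ = θ/κ = 0.94110/1.64940 = 0.57057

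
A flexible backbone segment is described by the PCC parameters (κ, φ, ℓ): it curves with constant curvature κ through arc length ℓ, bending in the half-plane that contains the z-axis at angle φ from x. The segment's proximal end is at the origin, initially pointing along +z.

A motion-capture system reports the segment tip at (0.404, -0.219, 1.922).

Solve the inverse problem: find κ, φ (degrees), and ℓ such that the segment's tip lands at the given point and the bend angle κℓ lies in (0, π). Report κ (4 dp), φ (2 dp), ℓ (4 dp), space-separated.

ρ = √(x²+y²) = √(0.404² + -0.219²) = 0.45954
φ = atan2(y, x) mod 360° = atan2(-0.219, 0.404) = 331.5388°
|p|² = ρ² + z² = 0.45954² + 1.922² = 3.90526
κ = 2ρ / |p|² = 2×0.45954 / 3.90526 = 0.23534
θ = 2·atan2(ρ, z) = 2·atan2(0.45954, 1.922) = 0.46938 rad
ℓ = θ/κ = 0.46938/0.23534 = 1.99443

0.2353 331.54 1.9944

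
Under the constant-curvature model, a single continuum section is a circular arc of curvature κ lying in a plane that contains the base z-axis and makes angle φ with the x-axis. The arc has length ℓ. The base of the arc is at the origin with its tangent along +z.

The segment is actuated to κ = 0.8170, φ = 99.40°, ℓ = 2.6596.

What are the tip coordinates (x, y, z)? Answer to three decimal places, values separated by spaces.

θ = κ·ℓ = 0.8170 × 2.6596 = 2.17289 rad
ρ = (1 − cos θ)/κ = (1 − -0.56637)/0.8170 = 1.91722
z = sin θ / κ = 0.82415/0.8170 = 1.00875
x = ρ cos φ = 1.91722 × cos(99.40°) = -0.31313
y = ρ sin φ = 1.91722 × sin(99.40°) = 1.89148

-0.313 1.891 1.009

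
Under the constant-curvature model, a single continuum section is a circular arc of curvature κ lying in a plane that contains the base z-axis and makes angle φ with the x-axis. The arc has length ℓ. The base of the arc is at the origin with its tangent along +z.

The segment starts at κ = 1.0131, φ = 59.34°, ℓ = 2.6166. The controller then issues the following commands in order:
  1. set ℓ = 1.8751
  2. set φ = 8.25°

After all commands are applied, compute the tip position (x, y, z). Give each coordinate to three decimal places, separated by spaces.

1.292 0.187 0.934

initial: κ=1.0131, φ=59.34°, ℓ=2.6166
cmd 1: set ℓ=1.8751 → (κ,φ,ℓ)=(1.0131,59.34°,1.8751) → tip=(0.6659,1.1233,0.9342)
cmd 2: set φ=8.25° → (κ,φ,ℓ)=(1.0131,8.25°,1.8751) → tip=(1.2924,0.1874,0.9342)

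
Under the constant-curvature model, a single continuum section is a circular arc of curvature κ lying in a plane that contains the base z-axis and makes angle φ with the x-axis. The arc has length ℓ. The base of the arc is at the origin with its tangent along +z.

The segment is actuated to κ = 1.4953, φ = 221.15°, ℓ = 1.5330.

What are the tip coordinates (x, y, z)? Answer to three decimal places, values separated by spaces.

θ = κ·ℓ = 1.4953 × 1.5330 = 2.29229 rad
ρ = (1 − cos θ)/κ = (1 − -0.66051)/1.4953 = 1.11049
z = sin θ / κ = 0.75082/1.4953 = 0.50212
x = ρ cos φ = 1.11049 × cos(221.15°) = -0.83618
y = ρ sin φ = 1.11049 × sin(221.15°) = -0.73074

-0.836 -0.731 0.502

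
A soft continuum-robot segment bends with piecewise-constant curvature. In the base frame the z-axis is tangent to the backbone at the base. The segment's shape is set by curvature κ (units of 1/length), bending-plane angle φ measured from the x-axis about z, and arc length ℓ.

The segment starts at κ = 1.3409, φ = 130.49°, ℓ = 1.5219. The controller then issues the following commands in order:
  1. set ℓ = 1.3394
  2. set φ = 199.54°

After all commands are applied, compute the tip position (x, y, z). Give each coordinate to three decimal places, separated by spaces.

initial: κ=1.3409, φ=130.49°, ℓ=1.5219
cmd 1: set ℓ=1.3394 → (κ,φ,ℓ)=(1.3409,130.49°,1.3394) → tip=(-0.5924,0.6938,0.7269)
cmd 2: set φ=199.54° → (κ,φ,ℓ)=(1.3409,199.54°,1.3394) → tip=(-0.8598,-0.3051,0.7269)

-0.860 -0.305 0.727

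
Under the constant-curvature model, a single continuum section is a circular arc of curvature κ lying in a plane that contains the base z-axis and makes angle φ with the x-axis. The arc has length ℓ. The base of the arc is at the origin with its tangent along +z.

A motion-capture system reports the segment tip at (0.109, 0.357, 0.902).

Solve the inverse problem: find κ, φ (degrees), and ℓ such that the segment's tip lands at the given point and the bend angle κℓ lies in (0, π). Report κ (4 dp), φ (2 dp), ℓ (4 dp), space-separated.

ρ = √(x²+y²) = √(0.109² + 0.357²) = 0.37327
φ = atan2(y, x) mod 360° = atan2(0.357, 0.109) = 73.0214°
|p|² = ρ² + z² = 0.37327² + 0.902² = 0.95293
κ = 2ρ / |p|² = 2×0.37327 / 0.95293 = 0.78341
θ = 2·atan2(ρ, z) = 2·atan2(0.37327, 0.902) = 0.78473 rad
ℓ = θ/κ = 0.78473/0.78341 = 1.00169

0.7834 73.02 1.0017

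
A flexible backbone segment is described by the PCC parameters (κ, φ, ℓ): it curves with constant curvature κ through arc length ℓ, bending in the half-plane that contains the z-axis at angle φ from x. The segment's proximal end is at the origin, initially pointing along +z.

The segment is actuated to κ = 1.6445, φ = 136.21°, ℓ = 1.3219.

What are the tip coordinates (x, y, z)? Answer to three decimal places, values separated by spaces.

-0.688 0.659 0.501

θ = κ·ℓ = 1.6445 × 1.3219 = 2.17386 rad
ρ = (1 − cos θ)/κ = (1 − -0.56717)/1.6445 = 0.95298
z = sin θ / κ = 0.82360/1.6445 = 0.50082
x = ρ cos φ = 0.95298 × cos(136.21°) = -0.68794
y = ρ sin φ = 0.95298 × sin(136.21°) = 0.65948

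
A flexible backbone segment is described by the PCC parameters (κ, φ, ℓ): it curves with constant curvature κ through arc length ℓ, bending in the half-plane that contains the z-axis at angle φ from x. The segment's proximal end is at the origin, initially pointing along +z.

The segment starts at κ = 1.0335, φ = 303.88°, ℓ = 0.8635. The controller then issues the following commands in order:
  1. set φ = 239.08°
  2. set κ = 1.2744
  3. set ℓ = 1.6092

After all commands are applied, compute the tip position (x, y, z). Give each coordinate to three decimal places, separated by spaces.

-0.589 -0.984 0.696

initial: κ=1.0335, φ=303.88°, ℓ=0.8635
cmd 1: set φ=239.08° → (κ,φ,ℓ)=(1.0335,239.08°,0.8635) → tip=(-0.1852,-0.3092,0.7534)
cmd 2: set κ=1.2744 → (κ,φ,ℓ)=(1.2744,239.08°,0.8635) → tip=(-0.2205,-0.3681,0.6995)
cmd 3: set ℓ=1.6092 → (κ,φ,ℓ)=(1.2744,239.08°,1.6092) → tip=(-0.5894,-0.9840,0.6960)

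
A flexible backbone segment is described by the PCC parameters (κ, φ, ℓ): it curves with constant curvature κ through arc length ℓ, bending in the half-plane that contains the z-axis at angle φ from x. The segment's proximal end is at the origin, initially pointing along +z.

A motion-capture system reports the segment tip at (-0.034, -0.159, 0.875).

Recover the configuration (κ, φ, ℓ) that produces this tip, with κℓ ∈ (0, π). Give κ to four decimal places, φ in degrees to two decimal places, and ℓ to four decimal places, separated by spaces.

0.4106 257.93 0.8950

ρ = √(x²+y²) = √(-0.034² + -0.159²) = 0.16259
φ = atan2(y, x) mod 360° = atan2(-0.159, -0.034) = 257.9299°
|p|² = ρ² + z² = 0.16259² + 0.875² = 0.79206
κ = 2ρ / |p|² = 2×0.16259 / 0.79206 = 0.41056
θ = 2·atan2(ρ, z) = 2·atan2(0.16259, 0.875) = 0.36745 rad
ℓ = θ/κ = 0.36745/0.41056 = 0.89501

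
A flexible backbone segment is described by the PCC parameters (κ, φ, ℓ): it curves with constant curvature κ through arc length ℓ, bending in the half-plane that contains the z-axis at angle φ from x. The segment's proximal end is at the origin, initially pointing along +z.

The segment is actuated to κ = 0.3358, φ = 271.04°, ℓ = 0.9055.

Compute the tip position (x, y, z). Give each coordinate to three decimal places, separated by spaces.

0.002 -0.137 0.892

θ = κ·ℓ = 0.3358 × 0.9055 = 0.30407 rad
ρ = (1 − cos θ)/κ = (1 − 0.95413)/0.3358 = 0.13661
z = sin θ / κ = 0.29940/0.3358 = 0.89161
x = ρ cos φ = 0.13661 × cos(271.04°) = 0.00248
y = ρ sin φ = 0.13661 × sin(271.04°) = -0.13659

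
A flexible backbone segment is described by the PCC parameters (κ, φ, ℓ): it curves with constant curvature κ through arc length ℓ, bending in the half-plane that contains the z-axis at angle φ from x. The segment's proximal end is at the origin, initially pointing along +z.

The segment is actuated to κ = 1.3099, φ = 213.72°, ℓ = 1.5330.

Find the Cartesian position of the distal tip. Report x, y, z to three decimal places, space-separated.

θ = κ·ℓ = 1.3099 × 1.5330 = 2.00808 rad
ρ = (1 − cos θ)/κ = (1 − -0.42348)/1.3099 = 1.08671
z = sin θ / κ = 0.90591/1.3099 = 0.69158
x = ρ cos φ = 1.08671 × cos(213.72°) = -0.90388
y = ρ sin φ = 1.08671 × sin(213.72°) = -0.60327

-0.904 -0.603 0.692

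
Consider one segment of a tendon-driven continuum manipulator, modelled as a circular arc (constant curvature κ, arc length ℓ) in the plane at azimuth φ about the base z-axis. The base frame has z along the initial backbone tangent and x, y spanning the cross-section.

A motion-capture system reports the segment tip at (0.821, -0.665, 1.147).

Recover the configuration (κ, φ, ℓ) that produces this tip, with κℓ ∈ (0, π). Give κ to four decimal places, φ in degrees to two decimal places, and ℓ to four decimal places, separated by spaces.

ρ = √(x²+y²) = √(0.821² + -0.665²) = 1.05653
φ = atan2(y, x) mod 360° = atan2(-0.665, 0.821) = 320.9929°
|p|² = ρ² + z² = 1.05653² + 1.147² = 2.43187
κ = 2ρ / |p|² = 2×1.05653 / 2.43187 = 0.86891
θ = 2·atan2(ρ, z) = 2·atan2(1.05653, 1.147) = 1.48873 rad
ℓ = θ/κ = 1.48873/0.86891 = 1.71334

0.8689 320.99 1.7133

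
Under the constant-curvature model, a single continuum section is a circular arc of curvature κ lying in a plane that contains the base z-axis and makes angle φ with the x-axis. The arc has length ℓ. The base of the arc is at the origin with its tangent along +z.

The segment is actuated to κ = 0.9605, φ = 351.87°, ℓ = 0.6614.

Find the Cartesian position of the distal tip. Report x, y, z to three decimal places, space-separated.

θ = κ·ℓ = 0.9605 × 0.6614 = 0.63527 rad
ρ = (1 − cos θ)/κ = (1 − 0.80491)/0.9605 = 0.20311
z = sin θ / κ = 0.59340/0.9605 = 0.61780
x = ρ cos φ = 0.20311 × cos(351.87°) = 0.20107
y = ρ sin φ = 0.20311 × sin(351.87°) = -0.02872

0.201 -0.029 0.618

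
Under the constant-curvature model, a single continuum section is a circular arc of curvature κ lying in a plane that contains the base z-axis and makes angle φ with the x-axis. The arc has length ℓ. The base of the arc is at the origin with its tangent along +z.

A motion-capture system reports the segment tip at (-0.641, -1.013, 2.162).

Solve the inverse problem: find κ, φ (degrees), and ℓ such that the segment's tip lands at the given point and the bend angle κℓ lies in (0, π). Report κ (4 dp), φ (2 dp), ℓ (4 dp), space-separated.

0.3923 237.68 2.5810

ρ = √(x²+y²) = √(-0.641² + -1.013²) = 1.19877
φ = atan2(y, x) mod 360° = atan2(-1.013, -0.641) = 237.6754°
|p|² = ρ² + z² = 1.19877² + 2.162² = 6.11129
κ = 2ρ / |p|² = 2×1.19877 / 6.11129 = 0.39231
θ = 2·atan2(ρ, z) = 2·atan2(1.19877, 2.162) = 1.01254 rad
ℓ = θ/κ = 1.01254/0.39231 = 2.58095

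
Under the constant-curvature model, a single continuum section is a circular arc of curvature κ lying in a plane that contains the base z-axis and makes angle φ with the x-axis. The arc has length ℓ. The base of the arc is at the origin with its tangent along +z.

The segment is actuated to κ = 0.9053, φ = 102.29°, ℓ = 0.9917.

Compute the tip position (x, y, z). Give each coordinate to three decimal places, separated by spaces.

θ = κ·ℓ = 0.9053 × 0.9917 = 0.89779 rad
ρ = (1 − cos θ)/κ = (1 − 0.62334)/0.9053 = 0.41606
z = sin θ / κ = 0.78195/0.9053 = 0.86375
x = ρ cos φ = 0.41606 × cos(102.29°) = -0.08856
y = ρ sin φ = 0.41606 × sin(102.29°) = 0.40652

-0.089 0.407 0.864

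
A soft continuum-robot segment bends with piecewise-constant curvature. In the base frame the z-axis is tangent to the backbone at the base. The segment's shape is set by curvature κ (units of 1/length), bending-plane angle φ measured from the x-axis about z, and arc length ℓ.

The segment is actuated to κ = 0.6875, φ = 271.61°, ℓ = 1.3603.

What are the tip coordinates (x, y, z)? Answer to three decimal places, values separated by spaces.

0.017 -0.591 1.171

θ = κ·ℓ = 0.6875 × 1.3603 = 0.93521 rad
ρ = (1 − cos θ)/κ = (1 − 0.59365)/0.6875 = 0.59105
z = sin θ / κ = 0.80472/0.6875 = 1.17050
x = ρ cos φ = 0.59105 × cos(271.61°) = 0.01661
y = ρ sin φ = 0.59105 × sin(271.61°) = -0.59082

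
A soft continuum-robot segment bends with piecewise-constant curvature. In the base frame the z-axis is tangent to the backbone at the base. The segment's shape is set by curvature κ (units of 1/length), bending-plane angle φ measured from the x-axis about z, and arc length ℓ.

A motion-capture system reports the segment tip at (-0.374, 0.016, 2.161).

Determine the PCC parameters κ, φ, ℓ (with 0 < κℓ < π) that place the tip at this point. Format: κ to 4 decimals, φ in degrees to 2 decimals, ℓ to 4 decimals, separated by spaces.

ρ = √(x²+y²) = √(-0.374² + 0.016²) = 0.37434
φ = atan2(y, x) mod 360° = atan2(0.016, -0.374) = 177.5503°
|p|² = ρ² + z² = 0.37434² + 2.161² = 4.81005
κ = 2ρ / |p|² = 2×0.37434 / 4.81005 = 0.15565
θ = 2·atan2(ρ, z) = 2·atan2(0.37434, 2.161) = 0.34305 rad
ℓ = θ/κ = 0.34305/0.15565 = 2.20397

0.1556 177.55 2.2040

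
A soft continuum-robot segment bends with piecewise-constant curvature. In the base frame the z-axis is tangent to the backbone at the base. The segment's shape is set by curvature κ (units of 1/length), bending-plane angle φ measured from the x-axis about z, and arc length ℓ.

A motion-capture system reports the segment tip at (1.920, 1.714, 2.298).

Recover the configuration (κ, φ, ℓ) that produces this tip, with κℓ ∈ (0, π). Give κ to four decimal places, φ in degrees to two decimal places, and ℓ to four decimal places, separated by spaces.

ρ = √(x²+y²) = √(1.920² + 1.714²) = 2.57375
φ = atan2(y, x) mod 360° = atan2(1.714, 1.920) = 41.7556°
|p|² = ρ² + z² = 2.57375² + 2.298² = 11.90500
κ = 2ρ / |p|² = 2×2.57375 / 11.90500 = 0.43238
θ = 2·atan2(ρ, z) = 2·atan2(2.57375, 2.298) = 1.68388 rad
ℓ = θ/κ = 1.68388/0.43238 = 3.89443

0.4324 41.76 3.8944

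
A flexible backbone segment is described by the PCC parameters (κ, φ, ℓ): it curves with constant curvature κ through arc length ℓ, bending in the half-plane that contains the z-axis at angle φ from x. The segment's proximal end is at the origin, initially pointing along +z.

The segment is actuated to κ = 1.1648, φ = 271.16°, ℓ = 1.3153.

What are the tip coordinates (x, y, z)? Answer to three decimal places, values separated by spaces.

0.017 -0.825 0.858

θ = κ·ℓ = 1.1648 × 1.3153 = 1.53206 rad
ρ = (1 − cos θ)/κ = (1 − 0.03873)/1.1648 = 0.82527
z = sin θ / κ = 0.99925/1.1648 = 0.85787
x = ρ cos φ = 0.82527 × cos(271.16°) = 0.01671
y = ρ sin φ = 0.82527 × sin(271.16°) = -0.82510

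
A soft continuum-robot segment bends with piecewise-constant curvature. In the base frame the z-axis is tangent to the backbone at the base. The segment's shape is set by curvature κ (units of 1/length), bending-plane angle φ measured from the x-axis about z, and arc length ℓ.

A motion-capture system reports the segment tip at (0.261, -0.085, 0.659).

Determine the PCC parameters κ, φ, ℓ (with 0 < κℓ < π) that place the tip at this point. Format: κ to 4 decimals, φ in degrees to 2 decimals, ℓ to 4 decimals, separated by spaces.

1.0772 341.96 0.7328

ρ = √(x²+y²) = √(0.261² + -0.085²) = 0.27449
φ = atan2(y, x) mod 360° = atan2(-0.085, 0.261) = 341.9611°
|p|² = ρ² + z² = 0.27449² + 0.659² = 0.50963
κ = 2ρ / |p|² = 2×0.27449 / 0.50963 = 1.07723
θ = 2·atan2(ρ, z) = 2·atan2(0.27449, 0.659) = 0.78935 rad
ℓ = θ/κ = 0.78935/1.07723 = 0.73276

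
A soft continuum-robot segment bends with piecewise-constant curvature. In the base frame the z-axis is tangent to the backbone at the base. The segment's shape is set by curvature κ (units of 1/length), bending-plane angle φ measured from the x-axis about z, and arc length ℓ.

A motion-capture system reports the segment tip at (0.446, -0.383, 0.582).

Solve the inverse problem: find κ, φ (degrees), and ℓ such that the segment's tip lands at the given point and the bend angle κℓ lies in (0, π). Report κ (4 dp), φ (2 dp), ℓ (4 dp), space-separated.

ρ = √(x²+y²) = √(0.446² + -0.383²) = 0.58788
φ = atan2(y, x) mod 360° = atan2(-0.383, 0.446) = 319.3458°
|p|² = ρ² + z² = 0.58788² + 0.582² = 0.68433
κ = 2ρ / |p|² = 2×0.58788 / 0.68433 = 1.71813
θ = 2·atan2(ρ, z) = 2·atan2(0.58788, 0.582) = 1.58085 rad
ℓ = θ/κ = 1.58085/1.71813 = 0.92010

1.7181 319.35 0.9201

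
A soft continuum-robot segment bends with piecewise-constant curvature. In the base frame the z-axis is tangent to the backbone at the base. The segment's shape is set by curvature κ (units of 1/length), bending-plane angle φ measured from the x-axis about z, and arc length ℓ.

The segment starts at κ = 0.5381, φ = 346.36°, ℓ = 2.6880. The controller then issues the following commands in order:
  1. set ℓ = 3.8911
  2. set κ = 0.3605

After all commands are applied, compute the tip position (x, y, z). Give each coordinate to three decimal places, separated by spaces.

initial: κ=0.5381, φ=346.36°, ℓ=2.6880
cmd 1: set ℓ=3.8911 → (κ,φ,ℓ)=(0.5381,346.36°,3.8911) → tip=(2.7080,-0.6571,1.6100)
cmd 2: set κ=0.3605 → (κ,φ,ℓ)=(0.3605,346.36°,3.8911) → tip=(2.2448,-0.5447,2.7348)

2.245 -0.545 2.735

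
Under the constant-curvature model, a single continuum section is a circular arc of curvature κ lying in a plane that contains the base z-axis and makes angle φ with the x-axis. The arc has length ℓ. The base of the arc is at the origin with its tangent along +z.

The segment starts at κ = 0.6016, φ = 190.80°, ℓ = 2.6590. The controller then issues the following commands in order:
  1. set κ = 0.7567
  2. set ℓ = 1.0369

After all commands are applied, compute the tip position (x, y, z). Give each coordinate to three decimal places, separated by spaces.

initial: κ=0.6016, φ=190.80°, ℓ=2.6590
cmd 1: set κ=0.7567 → (κ,φ,ℓ)=(0.7567,190.80°,2.6590) → tip=(-1.8525,-0.3534,1.1949)
cmd 2: set ℓ=1.0369 → (κ,φ,ℓ)=(0.7567,190.80°,1.0369) → tip=(-0.3795,-0.0724,0.9337)

-0.379 -0.072 0.934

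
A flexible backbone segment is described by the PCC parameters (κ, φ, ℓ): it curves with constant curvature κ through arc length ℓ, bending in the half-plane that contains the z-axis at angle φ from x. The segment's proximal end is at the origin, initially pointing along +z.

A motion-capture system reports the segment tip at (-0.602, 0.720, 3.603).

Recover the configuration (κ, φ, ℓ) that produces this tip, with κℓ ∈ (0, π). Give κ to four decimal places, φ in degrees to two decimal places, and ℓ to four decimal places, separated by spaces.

ρ = √(x²+y²) = √(-0.602² + 0.720²) = 0.93851
φ = atan2(y, x) mod 360° = atan2(0.720, -0.602) = 129.8994°
|p|² = ρ² + z² = 0.93851² + 3.603² = 13.86241
κ = 2ρ / |p|² = 2×0.93851 / 13.86241 = 0.13540
θ = 2·atan2(ρ, z) = 2·atan2(0.93851, 3.603) = 0.50964 rad
ℓ = θ/κ = 0.50964/0.13540 = 3.76383

0.1354 129.90 3.7638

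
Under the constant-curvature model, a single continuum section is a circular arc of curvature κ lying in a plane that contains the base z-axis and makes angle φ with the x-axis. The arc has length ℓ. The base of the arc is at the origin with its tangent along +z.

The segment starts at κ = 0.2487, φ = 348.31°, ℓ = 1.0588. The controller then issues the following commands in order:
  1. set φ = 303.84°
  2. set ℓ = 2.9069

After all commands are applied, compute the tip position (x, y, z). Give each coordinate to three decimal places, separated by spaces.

0.560 -0.835 2.660

initial: κ=0.2487, φ=348.31°, ℓ=1.0588
cmd 1: set φ=303.84° → (κ,φ,ℓ)=(0.2487,303.84°,1.0588) → tip=(0.0772,-0.1151,1.0466)
cmd 2: set ℓ=2.9069 → (κ,φ,ℓ)=(0.2487,303.84°,2.9069) → tip=(0.5601,-0.8354,2.6602)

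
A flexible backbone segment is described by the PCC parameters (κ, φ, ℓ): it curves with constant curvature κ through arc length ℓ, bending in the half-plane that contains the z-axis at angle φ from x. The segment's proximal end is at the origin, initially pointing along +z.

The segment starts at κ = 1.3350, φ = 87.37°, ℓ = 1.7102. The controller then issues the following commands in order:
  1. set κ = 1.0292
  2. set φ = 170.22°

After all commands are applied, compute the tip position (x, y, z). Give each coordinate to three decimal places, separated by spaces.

-1.138 0.196 0.954

initial: κ=1.3350, φ=87.37°, ℓ=1.7102
cmd 1: set κ=1.0292 → (κ,φ,ℓ)=(1.0292,87.37°,1.7102) → tip=(0.0530,1.1533,0.9543)
cmd 2: set φ=170.22° → (κ,φ,ℓ)=(1.0292,170.22°,1.7102) → tip=(-1.1377,0.1961,0.9543)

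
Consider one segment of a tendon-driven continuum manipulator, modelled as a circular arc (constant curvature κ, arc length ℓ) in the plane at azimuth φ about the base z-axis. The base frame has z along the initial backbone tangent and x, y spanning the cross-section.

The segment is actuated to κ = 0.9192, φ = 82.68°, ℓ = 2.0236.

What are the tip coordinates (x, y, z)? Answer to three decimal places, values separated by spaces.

0.178 1.387 1.043

θ = κ·ℓ = 0.9192 × 2.0236 = 1.86009 rad
ρ = (1 − cos θ)/κ = (1 − -0.28528)/0.9192 = 1.39826
z = sin θ / κ = 0.95844/0.9192 = 1.04269
x = ρ cos φ = 1.39826 × cos(82.68°) = 0.17815
y = ρ sin φ = 1.39826 × sin(82.68°) = 1.38686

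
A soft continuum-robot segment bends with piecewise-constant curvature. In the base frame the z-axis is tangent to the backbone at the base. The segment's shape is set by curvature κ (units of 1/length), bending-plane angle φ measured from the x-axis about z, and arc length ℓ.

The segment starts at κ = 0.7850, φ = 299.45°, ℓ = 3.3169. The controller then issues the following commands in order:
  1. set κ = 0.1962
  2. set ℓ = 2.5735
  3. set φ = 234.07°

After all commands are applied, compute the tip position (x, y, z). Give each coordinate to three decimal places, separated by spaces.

initial: κ=0.7850, φ=299.45°, ℓ=3.3169
cmd 1: set κ=0.1962 → (κ,φ,ℓ)=(0.1962,299.45°,3.3169) → tip=(0.5122,-0.9071,3.0877)
cmd 2: set ℓ=2.5735 → (κ,φ,ℓ)=(0.1962,299.45°,2.5735) → tip=(0.3127,-0.5538,2.4655)
cmd 3: set φ=234.07° → (κ,φ,ℓ)=(0.1962,234.07°,2.5735) → tip=(-0.3732,-0.5150,2.4655)

-0.373 -0.515 2.466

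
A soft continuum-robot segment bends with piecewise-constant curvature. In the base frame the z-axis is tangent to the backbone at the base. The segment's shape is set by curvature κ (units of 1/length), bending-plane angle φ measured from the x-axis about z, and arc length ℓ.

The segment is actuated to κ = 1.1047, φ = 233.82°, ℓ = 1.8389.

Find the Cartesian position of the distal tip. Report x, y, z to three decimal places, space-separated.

θ = κ·ℓ = 1.1047 × 1.8389 = 2.03143 rad
ρ = (1 − cos θ)/κ = (1 − -0.44452)/1.1047 = 1.30761
z = sin θ / κ = 0.89577/1.1047 = 0.81087
x = ρ cos φ = 1.30761 × cos(233.82°) = -0.77191
y = ρ sin φ = 1.30761 × sin(233.82°) = -1.05546

-0.772 -1.055 0.811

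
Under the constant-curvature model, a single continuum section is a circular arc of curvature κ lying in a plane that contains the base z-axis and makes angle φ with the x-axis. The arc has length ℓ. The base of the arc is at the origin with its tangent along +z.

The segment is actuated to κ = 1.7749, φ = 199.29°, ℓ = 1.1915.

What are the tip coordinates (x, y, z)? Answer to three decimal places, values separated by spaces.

θ = κ·ℓ = 1.7749 × 1.1915 = 2.11479 rad
ρ = (1 − cos θ)/κ = (1 − -0.51756)/1.7749 = 0.85501
z = sin θ / κ = 0.85565/1.7749 = 0.48208
x = ρ cos φ = 0.85501 × cos(199.29°) = -0.80701
y = ρ sin φ = 0.85501 × sin(199.29°) = -0.28245

-0.807 -0.282 0.482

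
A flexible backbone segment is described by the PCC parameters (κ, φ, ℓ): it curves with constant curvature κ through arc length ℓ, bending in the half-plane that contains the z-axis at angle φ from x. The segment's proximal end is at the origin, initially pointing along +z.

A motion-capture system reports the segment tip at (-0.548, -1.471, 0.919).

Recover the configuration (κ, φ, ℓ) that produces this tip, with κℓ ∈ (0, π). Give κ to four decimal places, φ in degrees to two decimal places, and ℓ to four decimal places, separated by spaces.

0.9489 249.57 2.1945

ρ = √(x²+y²) = √(-0.548² + -1.471²) = 1.56976
φ = atan2(y, x) mod 360° = atan2(-1.471, -0.548) = 249.5678°
|p|² = ρ² + z² = 1.56976² + 0.919² = 3.30871
κ = 2ρ / |p|² = 2×1.56976 / 3.30871 = 0.94887
θ = 2·atan2(ρ, z) = 2·atan2(1.56976, 0.919) = 2.08230 rad
ℓ = θ/κ = 2.08230/0.94887 = 2.19452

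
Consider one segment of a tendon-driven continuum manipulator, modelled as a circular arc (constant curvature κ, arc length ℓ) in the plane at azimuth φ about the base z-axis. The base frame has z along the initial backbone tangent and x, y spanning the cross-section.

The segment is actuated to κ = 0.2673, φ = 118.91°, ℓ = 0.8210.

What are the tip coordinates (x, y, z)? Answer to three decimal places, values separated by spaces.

θ = κ·ℓ = 0.2673 × 0.8210 = 0.21945 rad
ρ = (1 − cos θ)/κ = (1 − 0.97602)/0.2673 = 0.08972
z = sin θ / κ = 0.21770/0.2673 = 0.81443
x = ρ cos φ = 0.08972 × cos(118.91°) = -0.04338
y = ρ sin φ = 0.08972 × sin(118.91°) = 0.07854

-0.043 0.079 0.814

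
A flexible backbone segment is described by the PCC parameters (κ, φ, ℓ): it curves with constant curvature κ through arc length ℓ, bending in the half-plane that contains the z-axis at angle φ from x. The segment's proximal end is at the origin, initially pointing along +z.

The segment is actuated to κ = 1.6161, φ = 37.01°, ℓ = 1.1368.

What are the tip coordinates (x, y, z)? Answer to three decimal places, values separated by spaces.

0.624 0.471 0.597

θ = κ·ℓ = 1.6161 × 1.1368 = 1.83718 rad
ρ = (1 − cos θ)/κ = (1 − -0.26325)/1.6161 = 0.78166
z = sin θ / κ = 0.96473/1.6161 = 0.59695
x = ρ cos φ = 0.78166 × cos(37.01°) = 0.62418
y = ρ sin φ = 0.78166 × sin(37.01°) = 0.47053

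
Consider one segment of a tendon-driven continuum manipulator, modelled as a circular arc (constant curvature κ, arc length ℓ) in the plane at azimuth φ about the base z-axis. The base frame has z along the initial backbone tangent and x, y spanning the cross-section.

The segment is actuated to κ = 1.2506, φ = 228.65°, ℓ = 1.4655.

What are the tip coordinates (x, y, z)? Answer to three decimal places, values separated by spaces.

-0.665 -0.756 0.772

θ = κ·ℓ = 1.2506 × 1.4655 = 1.83275 rad
ρ = (1 − cos θ)/κ = (1 − -0.25897)/1.2506 = 1.00669
z = sin θ / κ = 0.96588/1.2506 = 0.77234
x = ρ cos φ = 1.00669 × cos(228.65°) = -0.66508
y = ρ sin φ = 1.00669 × sin(228.65°) = -0.75571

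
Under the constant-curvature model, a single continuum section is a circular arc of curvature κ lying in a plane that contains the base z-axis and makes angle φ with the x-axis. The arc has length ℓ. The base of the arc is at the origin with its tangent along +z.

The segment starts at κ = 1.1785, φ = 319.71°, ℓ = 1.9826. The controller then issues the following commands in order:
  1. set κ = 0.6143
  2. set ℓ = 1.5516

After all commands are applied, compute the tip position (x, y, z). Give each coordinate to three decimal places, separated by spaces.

initial: κ=1.1785, φ=319.71°, ℓ=1.9826
cmd 1: set κ=0.6143 → (κ,φ,ℓ)=(0.6143,319.71°,1.9826) → tip=(0.8126,-0.6889,1.5276)
cmd 2: set ℓ=1.5516 → (κ,φ,ℓ)=(0.6143,319.71°,1.5516) → tip=(0.5226,-0.4430,1.3271)

0.523 -0.443 1.327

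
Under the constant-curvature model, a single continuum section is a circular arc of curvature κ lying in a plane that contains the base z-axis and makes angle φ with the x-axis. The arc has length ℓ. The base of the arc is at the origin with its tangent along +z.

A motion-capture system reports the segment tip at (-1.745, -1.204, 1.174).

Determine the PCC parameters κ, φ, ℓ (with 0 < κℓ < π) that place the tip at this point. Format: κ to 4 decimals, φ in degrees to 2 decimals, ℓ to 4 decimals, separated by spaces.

ρ = √(x²+y²) = √(-1.745² + -1.204²) = 2.12006
φ = atan2(y, x) mod 360° = atan2(-1.204, -1.745) = 214.6046°
|p|² = ρ² + z² = 2.12006² + 1.174² = 5.87292
κ = 2ρ / |p|² = 2×2.12006 / 5.87292 = 0.72198
θ = 2·atan2(ρ, z) = 2·atan2(2.12006, 1.174) = 2.13014 rad
ℓ = θ/κ = 2.13014/0.72198 = 2.95043

0.7220 214.60 2.9504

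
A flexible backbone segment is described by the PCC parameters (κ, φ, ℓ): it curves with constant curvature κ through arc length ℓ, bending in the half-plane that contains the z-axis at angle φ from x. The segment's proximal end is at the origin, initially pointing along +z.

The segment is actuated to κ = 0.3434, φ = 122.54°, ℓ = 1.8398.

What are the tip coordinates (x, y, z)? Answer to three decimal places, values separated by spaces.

-0.302 0.474 1.720

θ = κ·ℓ = 0.3434 × 1.8398 = 0.63179 rad
ρ = (1 − cos θ)/κ = (1 − 0.80697)/0.3434 = 0.56210
z = sin θ / κ = 0.59059/0.3434 = 1.71983
x = ρ cos φ = 0.56210 × cos(122.54°) = -0.30235
y = ρ sin φ = 0.56210 × sin(122.54°) = 0.47386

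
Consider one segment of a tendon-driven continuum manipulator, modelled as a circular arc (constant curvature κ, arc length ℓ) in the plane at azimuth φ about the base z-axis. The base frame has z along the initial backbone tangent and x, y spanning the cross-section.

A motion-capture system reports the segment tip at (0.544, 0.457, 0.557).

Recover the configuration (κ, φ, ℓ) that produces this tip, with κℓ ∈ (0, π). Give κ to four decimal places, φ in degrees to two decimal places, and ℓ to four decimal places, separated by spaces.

1.7434 40.03 1.0392

ρ = √(x²+y²) = √(0.544² + 0.457²) = 0.71048
φ = atan2(y, x) mod 360° = atan2(0.457, 0.544) = 40.0327°
|p|² = ρ² + z² = 0.71048² + 0.557² = 0.81503
κ = 2ρ / |p|² = 2×0.71048 / 0.81503 = 1.74344
θ = 2·atan2(ρ, z) = 2·atan2(0.71048, 0.557) = 1.81181 rad
ℓ = θ/κ = 1.81181/1.74344 = 1.03921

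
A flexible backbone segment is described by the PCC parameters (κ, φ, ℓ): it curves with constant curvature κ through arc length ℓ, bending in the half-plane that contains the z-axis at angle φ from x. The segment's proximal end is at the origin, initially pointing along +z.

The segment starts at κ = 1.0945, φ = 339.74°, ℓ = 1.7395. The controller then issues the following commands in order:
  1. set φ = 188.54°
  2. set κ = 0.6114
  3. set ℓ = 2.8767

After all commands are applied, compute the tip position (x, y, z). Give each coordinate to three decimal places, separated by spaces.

-1.920 -0.288 1.607

initial: κ=1.0945, φ=339.74°, ℓ=1.7395
cmd 1: set φ=188.54° → (κ,φ,ℓ)=(1.0945,188.54°,1.7395) → tip=(-1.1989,-0.1800,0.8634)
cmd 2: set κ=0.6114 → (κ,φ,ℓ)=(0.6114,188.54°,1.7395) → tip=(-0.8317,-0.1249,1.4296)
cmd 3: set ℓ=2.8767 → (κ,φ,ℓ)=(0.6114,188.54°,2.8767) → tip=(-1.9198,-0.2883,1.6068)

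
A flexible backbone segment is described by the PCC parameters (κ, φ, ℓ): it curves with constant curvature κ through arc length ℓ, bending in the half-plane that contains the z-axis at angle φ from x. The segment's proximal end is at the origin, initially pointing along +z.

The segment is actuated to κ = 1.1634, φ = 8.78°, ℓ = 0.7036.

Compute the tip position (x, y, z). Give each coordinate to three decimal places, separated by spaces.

θ = κ·ℓ = 1.1634 × 0.7036 = 0.81857 rad
ρ = (1 − cos θ)/κ = (1 − 0.68327)/1.1634 = 0.27225
z = sin θ / κ = 0.73017/1.1634 = 0.62762
x = ρ cos φ = 0.27225 × cos(8.78°) = 0.26906
y = ρ sin φ = 0.27225 × sin(8.78°) = 0.04156

0.269 0.042 0.628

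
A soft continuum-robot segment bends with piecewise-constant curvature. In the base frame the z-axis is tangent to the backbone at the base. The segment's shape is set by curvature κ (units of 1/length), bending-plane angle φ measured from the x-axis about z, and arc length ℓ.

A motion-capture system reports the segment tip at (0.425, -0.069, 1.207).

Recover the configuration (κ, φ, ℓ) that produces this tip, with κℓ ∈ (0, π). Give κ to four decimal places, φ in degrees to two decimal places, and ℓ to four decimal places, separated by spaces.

0.5244 350.78 1.3069

ρ = √(x²+y²) = √(0.425² + -0.069²) = 0.43056
φ = atan2(y, x) mod 360° = atan2(-0.069, 0.425) = 350.7783°
|p|² = ρ² + z² = 0.43056² + 1.207² = 1.64224
κ = 2ρ / |p|² = 2×0.43056 / 1.64224 = 0.52436
θ = 2·atan2(ρ, z) = 2·atan2(0.43056, 1.207) = 0.68530 rad
ℓ = θ/κ = 0.68530/0.52436 = 1.30692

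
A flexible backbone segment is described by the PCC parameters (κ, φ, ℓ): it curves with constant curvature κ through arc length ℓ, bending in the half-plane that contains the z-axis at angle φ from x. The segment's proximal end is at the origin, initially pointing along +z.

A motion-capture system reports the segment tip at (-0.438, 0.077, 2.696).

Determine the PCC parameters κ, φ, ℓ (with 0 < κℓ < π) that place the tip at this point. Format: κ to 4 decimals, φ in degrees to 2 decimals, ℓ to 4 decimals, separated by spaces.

0.1191 170.03 2.7446

ρ = √(x²+y²) = √(-0.438² + 0.077²) = 0.44472
φ = atan2(y, x) mod 360° = atan2(0.077, -0.438) = 170.0293°
|p|² = ρ² + z² = 0.44472² + 2.696² = 7.46619
κ = 2ρ / |p|² = 2×0.44472 / 7.46619 = 0.11913
θ = 2·atan2(ρ, z) = 2·atan2(0.44472, 2.696) = 0.32696 rad
ℓ = θ/κ = 0.32696/0.11913 = 2.74464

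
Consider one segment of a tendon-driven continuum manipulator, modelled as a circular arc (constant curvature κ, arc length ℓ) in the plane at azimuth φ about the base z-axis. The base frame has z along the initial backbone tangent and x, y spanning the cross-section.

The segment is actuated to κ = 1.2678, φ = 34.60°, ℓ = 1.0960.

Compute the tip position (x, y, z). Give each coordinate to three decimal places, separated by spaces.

0.532 0.367 0.776

θ = κ·ℓ = 1.2678 × 1.0960 = 1.38951 rad
ρ = (1 − cos θ)/κ = (1 − 0.18030)/1.2678 = 0.64656
z = sin θ / κ = 0.98361/1.2678 = 0.77584
x = ρ cos φ = 0.64656 × cos(34.60°) = 0.53220
y = ρ sin φ = 0.64656 × sin(34.60°) = 0.36714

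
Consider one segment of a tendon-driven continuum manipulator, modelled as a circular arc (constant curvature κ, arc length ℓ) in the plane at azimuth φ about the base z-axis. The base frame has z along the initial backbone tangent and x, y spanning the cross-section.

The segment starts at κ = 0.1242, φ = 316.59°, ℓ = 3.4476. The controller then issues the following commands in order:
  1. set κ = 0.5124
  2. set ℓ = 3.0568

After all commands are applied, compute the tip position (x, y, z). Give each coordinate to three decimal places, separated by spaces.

1.411 -1.335 1.952

initial: κ=0.1242, φ=316.59°, ℓ=3.4476
cmd 1: set κ=0.5124 → (κ,φ,ℓ)=(0.5124,316.59°,3.4476) → tip=(1.6935,-1.6020,1.9143)
cmd 2: set ℓ=3.0568 → (κ,φ,ℓ)=(0.5124,316.59°,3.0568) → tip=(1.4114,-1.3351,1.9516)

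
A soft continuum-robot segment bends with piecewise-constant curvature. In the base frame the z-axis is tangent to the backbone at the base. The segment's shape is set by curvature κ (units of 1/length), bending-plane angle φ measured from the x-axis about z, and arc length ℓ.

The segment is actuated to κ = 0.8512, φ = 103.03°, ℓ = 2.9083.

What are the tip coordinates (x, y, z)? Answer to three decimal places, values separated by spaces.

θ = κ·ℓ = 0.8512 × 2.9083 = 2.47554 rad
ρ = (1 − cos θ)/κ = (1 − -0.78627)/0.8512 = 2.09853
z = sin θ / κ = 0.61788/0.8512 = 0.72590
x = ρ cos φ = 2.09853 × cos(103.03°) = -0.47314
y = ρ sin φ = 2.09853 × sin(103.03°) = 2.04450

-0.473 2.044 0.726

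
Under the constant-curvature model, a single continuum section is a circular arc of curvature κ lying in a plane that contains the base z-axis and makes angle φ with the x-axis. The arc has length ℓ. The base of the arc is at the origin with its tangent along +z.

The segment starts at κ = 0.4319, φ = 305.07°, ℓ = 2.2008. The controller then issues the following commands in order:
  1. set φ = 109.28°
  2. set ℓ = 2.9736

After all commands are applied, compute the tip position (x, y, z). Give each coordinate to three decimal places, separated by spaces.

initial: κ=0.4319, φ=305.07°, ℓ=2.2008
cmd 1: set φ=109.28° → (κ,φ,ℓ)=(0.4319,109.28°,2.2008) → tip=(-0.3201,0.9152,1.8840)
cmd 2: set ℓ=2.9736 → (κ,φ,ℓ)=(0.4319,109.28°,2.9736) → tip=(-0.5485,1.5679,2.2210)

-0.548 1.568 2.221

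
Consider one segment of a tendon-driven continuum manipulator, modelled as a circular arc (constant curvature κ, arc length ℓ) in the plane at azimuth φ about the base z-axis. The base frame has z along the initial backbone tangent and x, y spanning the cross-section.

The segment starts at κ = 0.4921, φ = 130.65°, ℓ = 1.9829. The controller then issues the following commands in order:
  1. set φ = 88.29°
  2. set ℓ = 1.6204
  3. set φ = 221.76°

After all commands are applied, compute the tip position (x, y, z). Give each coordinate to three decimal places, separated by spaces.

-0.457 -0.408 1.454

initial: κ=0.4921, φ=130.65°, ℓ=1.9829
cmd 1: set φ=88.29° → (κ,φ,ℓ)=(0.4921,88.29°,1.9829) → tip=(0.0266,0.8927,1.6829)
cmd 2: set ℓ=1.6204 → (κ,φ,ℓ)=(0.4921,88.29°,1.6204) → tip=(0.0183,0.6123,1.4541)
cmd 3: set φ=221.76° → (κ,φ,ℓ)=(0.4921,221.76°,1.6204) → tip=(-0.4569,-0.4080,1.4541)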